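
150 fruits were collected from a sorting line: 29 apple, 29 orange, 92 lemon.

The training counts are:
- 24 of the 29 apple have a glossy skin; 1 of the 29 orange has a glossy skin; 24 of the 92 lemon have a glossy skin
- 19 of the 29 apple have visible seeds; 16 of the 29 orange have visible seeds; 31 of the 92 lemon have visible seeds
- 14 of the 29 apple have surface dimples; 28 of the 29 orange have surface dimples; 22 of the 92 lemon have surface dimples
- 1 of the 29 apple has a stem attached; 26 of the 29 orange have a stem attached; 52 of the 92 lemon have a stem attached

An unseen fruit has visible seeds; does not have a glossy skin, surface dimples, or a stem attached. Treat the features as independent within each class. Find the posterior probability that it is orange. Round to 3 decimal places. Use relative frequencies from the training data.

0.006

apple: (29/150) × (5/29) × (19/29) × (15/29) × (28/29) ≈ 0.0109066
orange: (29/150) × (28/29) × (16/29) × (1/29) × (3/29) ≈ 0.000367379
lemon: (92/150) × (68/92) × (31/92) × (70/92) × (40/92) ≈ 0.0505329
P(orange | x) = 0.000367379 / 0.061806879 ≈ 0.006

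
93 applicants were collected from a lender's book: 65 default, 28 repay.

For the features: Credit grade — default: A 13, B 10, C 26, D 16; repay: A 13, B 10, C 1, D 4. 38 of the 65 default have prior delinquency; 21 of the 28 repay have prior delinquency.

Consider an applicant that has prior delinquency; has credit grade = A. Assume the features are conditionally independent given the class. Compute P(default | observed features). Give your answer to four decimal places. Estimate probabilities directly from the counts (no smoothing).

default: (65/93) × (13/65) × (38/65) ≈ 0.0817204
repay: (28/93) × (13/28) × (21/28) ≈ 0.104839
P(default | x) = 0.0817204 / 0.1865594 ≈ 0.4380

0.4380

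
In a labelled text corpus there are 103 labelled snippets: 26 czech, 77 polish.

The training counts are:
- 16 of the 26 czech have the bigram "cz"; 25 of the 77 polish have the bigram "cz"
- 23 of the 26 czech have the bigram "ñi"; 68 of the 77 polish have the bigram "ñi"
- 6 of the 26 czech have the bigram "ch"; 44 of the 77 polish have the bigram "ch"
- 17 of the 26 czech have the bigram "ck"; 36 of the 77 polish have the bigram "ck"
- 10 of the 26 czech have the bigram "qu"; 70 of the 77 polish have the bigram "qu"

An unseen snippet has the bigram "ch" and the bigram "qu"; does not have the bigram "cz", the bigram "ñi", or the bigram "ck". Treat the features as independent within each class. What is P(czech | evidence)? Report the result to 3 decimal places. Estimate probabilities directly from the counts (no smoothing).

czech: (26/103) × (10/26) × (3/26) × (6/26) × (9/26) × (10/26) ≈ 0.000344179
polish: (77/103) × (52/77) × (9/77) × (44/77) × (41/77) × (70/77) ≈ 0.0163223
P(czech | x) = 0.000344179 / 0.016666479 ≈ 0.021

0.021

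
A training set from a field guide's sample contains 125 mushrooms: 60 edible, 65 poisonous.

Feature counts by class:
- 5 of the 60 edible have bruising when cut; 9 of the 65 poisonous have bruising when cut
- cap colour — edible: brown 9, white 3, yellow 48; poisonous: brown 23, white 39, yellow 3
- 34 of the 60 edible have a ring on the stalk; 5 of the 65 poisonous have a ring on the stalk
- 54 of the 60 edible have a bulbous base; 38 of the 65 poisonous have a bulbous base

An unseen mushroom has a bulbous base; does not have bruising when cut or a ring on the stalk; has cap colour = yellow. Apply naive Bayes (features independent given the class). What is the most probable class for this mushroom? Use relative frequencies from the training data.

edible: (60/125) × (55/60) × (48/60) × (26/60) × (54/60) = 0.13728
poisonous: (65/125) × (56/65) × (3/65) × (60/65) × (38/65) ≈ 0.0111582
Highest score → edible.

edible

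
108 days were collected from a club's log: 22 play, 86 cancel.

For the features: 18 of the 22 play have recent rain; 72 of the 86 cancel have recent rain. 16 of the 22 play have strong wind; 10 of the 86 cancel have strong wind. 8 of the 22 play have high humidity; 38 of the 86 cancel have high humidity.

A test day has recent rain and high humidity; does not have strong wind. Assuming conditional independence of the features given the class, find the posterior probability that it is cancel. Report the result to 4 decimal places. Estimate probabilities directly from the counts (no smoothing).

0.9403

play: (22/108) × (18/22) × (6/22) × (8/22) ≈ 0.0165289
cancel: (86/108) × (72/86) × (76/86) × (38/86) ≈ 0.260321
P(cancel | x) = 0.260321 / 0.2768499 ≈ 0.9403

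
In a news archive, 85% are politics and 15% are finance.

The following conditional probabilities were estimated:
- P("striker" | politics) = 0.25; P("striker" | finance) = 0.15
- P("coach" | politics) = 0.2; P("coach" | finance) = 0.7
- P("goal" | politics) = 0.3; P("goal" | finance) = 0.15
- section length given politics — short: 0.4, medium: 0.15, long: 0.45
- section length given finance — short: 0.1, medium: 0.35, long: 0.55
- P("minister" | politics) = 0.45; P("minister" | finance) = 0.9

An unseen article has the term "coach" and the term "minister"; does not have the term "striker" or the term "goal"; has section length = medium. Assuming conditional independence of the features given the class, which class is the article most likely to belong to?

politics: 0.85 × (1−0.25) × 0.2 × (1−0.3) × 0.15 × 0.45 = 0.006024375
finance: 0.15 × (1−0.15) × 0.7 × (1−0.15) × 0.35 × 0.9 = 0.0238966875
Highest score → finance.

finance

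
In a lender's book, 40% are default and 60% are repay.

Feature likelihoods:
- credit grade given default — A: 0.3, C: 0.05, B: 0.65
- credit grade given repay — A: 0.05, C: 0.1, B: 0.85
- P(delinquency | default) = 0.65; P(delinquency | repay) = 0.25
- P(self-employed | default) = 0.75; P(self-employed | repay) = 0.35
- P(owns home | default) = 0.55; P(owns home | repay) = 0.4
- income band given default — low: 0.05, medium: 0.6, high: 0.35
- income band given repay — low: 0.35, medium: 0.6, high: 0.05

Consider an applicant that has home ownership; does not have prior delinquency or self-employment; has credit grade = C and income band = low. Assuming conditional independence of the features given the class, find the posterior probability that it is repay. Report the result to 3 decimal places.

default: 0.4 × 0.05 × (1−0.65) × (1−0.75) × 0.55 × 0.05 = 0.000048125
repay: 0.6 × 0.1 × (1−0.25) × (1−0.35) × 0.4 × 0.35 = 0.004095
P(repay | x) = 0.004095 / 0.004143125 ≈ 0.988

0.988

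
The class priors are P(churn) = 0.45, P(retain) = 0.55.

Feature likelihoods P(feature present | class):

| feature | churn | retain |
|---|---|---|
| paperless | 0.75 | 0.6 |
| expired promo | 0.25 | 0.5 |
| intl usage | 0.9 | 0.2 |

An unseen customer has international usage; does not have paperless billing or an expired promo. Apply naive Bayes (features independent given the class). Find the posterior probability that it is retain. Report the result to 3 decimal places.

churn: 0.45 × (1−0.75) × (1−0.25) × 0.9 = 0.0759375
retain: 0.55 × (1−0.6) × (1−0.5) × 0.2 = 0.022
P(retain | x) = 0.022 / 0.0979375 ≈ 0.225

0.225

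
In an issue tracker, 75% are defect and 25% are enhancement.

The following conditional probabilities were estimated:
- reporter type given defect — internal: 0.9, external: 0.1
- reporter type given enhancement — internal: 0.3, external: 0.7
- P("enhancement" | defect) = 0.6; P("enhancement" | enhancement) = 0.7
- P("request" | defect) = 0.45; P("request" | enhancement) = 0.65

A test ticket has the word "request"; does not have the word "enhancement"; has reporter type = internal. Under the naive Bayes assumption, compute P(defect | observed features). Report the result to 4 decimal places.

0.8926

defect: 0.75 × 0.9 × (1−0.6) × 0.45 = 0.1215
enhancement: 0.25 × 0.3 × (1−0.7) × 0.65 = 0.014625
P(defect | x) = 0.1215 / 0.136125 ≈ 0.8926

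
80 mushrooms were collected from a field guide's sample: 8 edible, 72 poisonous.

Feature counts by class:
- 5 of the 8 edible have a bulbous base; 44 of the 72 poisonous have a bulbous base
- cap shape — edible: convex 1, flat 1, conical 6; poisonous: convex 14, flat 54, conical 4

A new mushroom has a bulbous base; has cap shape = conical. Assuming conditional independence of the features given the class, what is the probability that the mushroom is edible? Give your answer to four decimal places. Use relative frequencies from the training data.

0.6054

edible: (8/80) × (5/8) × (6/8) = 0.046875
poisonous: (72/80) × (44/72) × (4/72) ≈ 0.0305556
P(edible | x) = 0.046875 / 0.0774306 ≈ 0.6054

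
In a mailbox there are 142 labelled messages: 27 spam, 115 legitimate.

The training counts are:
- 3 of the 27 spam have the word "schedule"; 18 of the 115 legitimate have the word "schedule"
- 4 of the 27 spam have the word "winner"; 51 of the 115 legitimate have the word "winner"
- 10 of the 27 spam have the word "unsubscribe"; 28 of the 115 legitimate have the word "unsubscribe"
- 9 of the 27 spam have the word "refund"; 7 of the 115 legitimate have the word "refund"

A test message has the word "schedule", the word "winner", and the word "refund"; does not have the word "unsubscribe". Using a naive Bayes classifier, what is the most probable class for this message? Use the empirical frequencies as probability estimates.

spam: (27/142) × (3/27) × (4/27) × (17/27) × (9/27) ≈ 0.000656891
legitimate: (115/142) × (18/115) × (51/115) × (87/115) × (7/115) ≈ 0.00258868
Highest score → legitimate.

legitimate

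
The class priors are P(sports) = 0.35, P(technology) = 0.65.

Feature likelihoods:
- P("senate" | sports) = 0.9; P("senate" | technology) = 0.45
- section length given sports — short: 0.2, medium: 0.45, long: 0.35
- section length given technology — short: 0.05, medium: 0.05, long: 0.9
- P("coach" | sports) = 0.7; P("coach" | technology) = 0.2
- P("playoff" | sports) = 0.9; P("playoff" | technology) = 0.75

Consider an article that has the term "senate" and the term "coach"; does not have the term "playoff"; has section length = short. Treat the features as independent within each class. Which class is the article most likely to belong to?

sports

sports: 0.35 × 0.9 × 0.2 × 0.7 × (1−0.9) = 0.00441
technology: 0.65 × 0.45 × 0.05 × 0.2 × (1−0.75) = 0.00073125
Highest score → sports.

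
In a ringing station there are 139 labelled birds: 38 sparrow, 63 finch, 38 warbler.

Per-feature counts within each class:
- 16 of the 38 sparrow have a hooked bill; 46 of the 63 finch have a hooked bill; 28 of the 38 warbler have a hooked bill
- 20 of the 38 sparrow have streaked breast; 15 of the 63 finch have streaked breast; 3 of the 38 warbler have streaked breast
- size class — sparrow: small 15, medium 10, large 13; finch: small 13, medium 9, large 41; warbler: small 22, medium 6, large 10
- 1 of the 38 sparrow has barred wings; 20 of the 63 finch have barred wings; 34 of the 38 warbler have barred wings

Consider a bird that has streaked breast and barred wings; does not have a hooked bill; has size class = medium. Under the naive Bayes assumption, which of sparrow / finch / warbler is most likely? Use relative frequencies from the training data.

sparrow: (38/139) × (22/38) × (20/38) × (10/38) × (1/38) ≈ 0.000576882
finch: (63/139) × (17/63) × (15/63) × (9/63) × (20/63) ≈ 0.00132062
warbler: (38/139) × (10/38) × (3/38) × (6/38) × (34/38) ≈ 0.000802391
Highest score → finch.

finch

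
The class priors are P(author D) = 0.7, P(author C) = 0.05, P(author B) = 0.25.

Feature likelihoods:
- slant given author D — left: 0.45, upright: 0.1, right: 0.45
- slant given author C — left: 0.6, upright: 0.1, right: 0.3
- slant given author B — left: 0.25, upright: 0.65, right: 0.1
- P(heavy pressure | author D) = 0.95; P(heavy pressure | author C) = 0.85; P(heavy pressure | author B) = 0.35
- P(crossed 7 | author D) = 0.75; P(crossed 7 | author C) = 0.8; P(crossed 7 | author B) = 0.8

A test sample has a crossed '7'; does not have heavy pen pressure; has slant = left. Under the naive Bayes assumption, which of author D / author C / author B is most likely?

author B

author D: 0.7 × 0.45 × (1−0.95) × 0.75 = 0.0118125
author C: 0.05 × 0.6 × (1−0.85) × 0.8 = 0.0036
author B: 0.25 × 0.25 × (1−0.35) × 0.8 = 0.0325
Highest score → author B.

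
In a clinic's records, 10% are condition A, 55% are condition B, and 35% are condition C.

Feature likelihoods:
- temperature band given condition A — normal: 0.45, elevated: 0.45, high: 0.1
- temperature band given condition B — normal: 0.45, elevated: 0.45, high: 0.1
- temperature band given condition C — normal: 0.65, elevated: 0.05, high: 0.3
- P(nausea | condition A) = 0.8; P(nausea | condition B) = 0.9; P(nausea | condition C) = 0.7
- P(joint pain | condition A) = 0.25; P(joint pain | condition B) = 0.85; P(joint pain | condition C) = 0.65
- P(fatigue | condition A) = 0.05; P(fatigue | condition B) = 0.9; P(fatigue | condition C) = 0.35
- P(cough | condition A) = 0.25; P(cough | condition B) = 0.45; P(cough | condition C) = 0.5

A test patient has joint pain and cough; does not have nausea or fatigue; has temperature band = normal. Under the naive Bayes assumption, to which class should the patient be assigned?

condition C

condition A: 0.1 × 0.45 × (1−0.8) × 0.25 × (1−0.05) × 0.25 = 0.000534375
condition B: 0.55 × 0.45 × (1−0.9) × 0.85 × (1−0.9) × 0.45 = 0.0009466875
condition C: 0.35 × 0.65 × (1−0.7) × 0.65 × (1−0.35) × 0.5 = 0.0144178125
Highest score → condition C.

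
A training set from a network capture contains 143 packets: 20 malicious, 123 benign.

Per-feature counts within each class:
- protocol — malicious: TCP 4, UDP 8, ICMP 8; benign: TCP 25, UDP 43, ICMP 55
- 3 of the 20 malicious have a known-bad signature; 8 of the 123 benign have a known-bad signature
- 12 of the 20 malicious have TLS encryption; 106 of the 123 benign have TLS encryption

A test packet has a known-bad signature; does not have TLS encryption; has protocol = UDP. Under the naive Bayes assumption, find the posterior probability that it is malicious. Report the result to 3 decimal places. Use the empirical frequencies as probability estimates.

malicious: (20/143) × (8/20) × (3/20) × (8/20) ≈ 0.00335664
benign: (123/143) × (43/123) × (8/123) × (17/123) ≈ 0.00270309
P(malicious | x) = 0.00335664 / 0.00605973 ≈ 0.554

0.554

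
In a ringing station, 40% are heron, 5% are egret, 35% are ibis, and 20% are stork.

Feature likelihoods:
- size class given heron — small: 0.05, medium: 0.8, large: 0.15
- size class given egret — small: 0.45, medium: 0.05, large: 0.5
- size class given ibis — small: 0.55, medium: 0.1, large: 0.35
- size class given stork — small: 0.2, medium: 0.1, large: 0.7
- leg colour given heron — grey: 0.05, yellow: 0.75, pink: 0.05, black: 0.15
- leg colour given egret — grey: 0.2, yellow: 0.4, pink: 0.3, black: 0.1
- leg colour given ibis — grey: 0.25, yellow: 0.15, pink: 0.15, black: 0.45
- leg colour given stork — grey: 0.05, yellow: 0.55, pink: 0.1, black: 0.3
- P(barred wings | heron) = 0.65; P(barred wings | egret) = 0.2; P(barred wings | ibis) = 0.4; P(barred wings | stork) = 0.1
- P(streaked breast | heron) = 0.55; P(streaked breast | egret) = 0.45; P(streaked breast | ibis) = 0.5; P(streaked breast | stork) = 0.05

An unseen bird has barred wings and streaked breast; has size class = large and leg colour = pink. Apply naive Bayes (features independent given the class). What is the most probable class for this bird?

ibis

heron: 0.4 × 0.15 × 0.05 × 0.65 × 0.55 = 0.0010725
egret: 0.05 × 0.5 × 0.3 × 0.2 × 0.45 = 0.000675
ibis: 0.35 × 0.35 × 0.15 × 0.4 × 0.5 = 0.003675
stork: 0.2 × 0.7 × 0.1 × 0.1 × 0.05 = 0.00007
Highest score → ibis.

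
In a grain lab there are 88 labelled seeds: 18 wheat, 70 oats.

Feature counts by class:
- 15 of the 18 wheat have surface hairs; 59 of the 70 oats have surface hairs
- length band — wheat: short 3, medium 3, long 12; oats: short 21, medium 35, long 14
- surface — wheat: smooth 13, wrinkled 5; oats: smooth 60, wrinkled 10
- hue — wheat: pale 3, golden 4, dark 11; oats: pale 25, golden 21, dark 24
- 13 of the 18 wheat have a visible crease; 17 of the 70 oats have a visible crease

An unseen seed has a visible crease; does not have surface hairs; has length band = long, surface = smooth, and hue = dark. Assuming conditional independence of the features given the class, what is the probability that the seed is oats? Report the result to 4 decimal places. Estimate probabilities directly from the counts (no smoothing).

wheat: (18/88) × (3/18) × (12/18) × (13/18) × (11/18) × (13/18) ≈ 0.00724451
oats: (70/88) × (11/70) × (14/70) × (60/70) × (24/70) × (17/70) ≈ 0.00178426
P(oats | x) = 0.00178426 / 0.00902877 ≈ 0.1976

0.1976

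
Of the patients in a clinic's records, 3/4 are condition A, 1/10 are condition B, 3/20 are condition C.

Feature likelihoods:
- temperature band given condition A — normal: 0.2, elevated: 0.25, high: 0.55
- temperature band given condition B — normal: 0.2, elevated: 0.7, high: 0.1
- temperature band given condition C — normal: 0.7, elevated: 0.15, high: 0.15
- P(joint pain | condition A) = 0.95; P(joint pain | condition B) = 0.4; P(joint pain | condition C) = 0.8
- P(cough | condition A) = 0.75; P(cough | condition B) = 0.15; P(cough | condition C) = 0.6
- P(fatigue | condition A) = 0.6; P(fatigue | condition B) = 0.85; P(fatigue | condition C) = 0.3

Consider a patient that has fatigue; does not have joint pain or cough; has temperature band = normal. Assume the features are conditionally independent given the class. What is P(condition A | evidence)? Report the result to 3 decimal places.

0.091

condition A: 0.75 × 0.2 × (1−0.95) × (1−0.75) × 0.6 = 0.001125
condition B: 0.1 × 0.2 × (1−0.4) × (1−0.15) × 0.85 = 0.00867
condition C: 0.15 × 0.7 × (1−0.8) × (1−0.6) × 0.3 = 0.00252
P(condition A | x) = 0.001125 / 0.012315 ≈ 0.091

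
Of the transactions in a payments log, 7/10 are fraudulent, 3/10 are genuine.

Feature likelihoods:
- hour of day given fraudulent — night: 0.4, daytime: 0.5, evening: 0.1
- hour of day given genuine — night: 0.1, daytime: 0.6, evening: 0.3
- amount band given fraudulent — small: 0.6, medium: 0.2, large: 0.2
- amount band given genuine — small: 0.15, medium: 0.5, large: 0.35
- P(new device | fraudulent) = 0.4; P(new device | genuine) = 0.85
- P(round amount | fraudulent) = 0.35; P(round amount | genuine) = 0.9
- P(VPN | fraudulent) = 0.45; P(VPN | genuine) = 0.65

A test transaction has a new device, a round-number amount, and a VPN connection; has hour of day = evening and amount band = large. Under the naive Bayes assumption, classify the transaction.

genuine

fraudulent: 0.7 × 0.1 × 0.2 × 0.4 × 0.35 × 0.45 = 0.000882
genuine: 0.3 × 0.3 × 0.35 × 0.85 × 0.9 × 0.65 = 0.015663375
Highest score → genuine.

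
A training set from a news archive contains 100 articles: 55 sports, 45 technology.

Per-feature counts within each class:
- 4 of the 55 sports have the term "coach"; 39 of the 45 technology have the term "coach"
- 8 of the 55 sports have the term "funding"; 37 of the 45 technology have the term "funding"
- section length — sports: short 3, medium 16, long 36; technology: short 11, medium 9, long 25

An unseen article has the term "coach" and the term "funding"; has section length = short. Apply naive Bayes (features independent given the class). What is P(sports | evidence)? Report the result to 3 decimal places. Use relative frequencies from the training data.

0.004

sports: (55/100) × (4/55) × (8/55) × (3/55) ≈ 0.000317355
technology: (45/100) × (39/45) × (37/45) × (11/45) ≈ 0.0783852
P(sports | x) = 0.000317355 / 0.078702555 ≈ 0.004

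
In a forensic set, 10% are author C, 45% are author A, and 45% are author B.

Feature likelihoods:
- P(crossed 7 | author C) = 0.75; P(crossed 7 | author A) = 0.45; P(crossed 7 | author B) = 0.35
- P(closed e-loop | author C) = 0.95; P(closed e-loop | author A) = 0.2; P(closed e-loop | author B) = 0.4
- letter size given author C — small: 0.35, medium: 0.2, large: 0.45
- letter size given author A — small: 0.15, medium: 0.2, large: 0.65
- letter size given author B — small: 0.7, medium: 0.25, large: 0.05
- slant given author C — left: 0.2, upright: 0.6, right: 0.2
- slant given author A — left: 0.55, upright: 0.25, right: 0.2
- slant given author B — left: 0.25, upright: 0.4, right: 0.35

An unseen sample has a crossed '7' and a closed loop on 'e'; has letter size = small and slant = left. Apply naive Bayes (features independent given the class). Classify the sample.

author B

author C: 0.1 × 0.75 × 0.95 × 0.35 × 0.2 = 0.0049875
author A: 0.45 × 0.45 × 0.2 × 0.15 × 0.55 = 0.00334125
author B: 0.45 × 0.35 × 0.4 × 0.7 × 0.25 = 0.011025
Highest score → author B.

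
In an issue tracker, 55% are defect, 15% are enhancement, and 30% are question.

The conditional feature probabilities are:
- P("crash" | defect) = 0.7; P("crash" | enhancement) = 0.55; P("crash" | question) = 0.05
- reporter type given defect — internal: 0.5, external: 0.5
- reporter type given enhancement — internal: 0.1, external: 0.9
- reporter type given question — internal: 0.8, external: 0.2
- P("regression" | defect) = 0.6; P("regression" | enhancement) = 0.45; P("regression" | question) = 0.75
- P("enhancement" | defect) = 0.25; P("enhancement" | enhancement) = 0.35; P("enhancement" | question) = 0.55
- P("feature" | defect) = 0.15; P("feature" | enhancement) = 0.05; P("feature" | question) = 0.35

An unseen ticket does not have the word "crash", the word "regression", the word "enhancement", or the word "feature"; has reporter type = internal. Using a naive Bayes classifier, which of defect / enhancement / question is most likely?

defect: 0.55 × (1−0.7) × 0.5 × (1−0.6) × (1−0.25) × (1−0.15) = 0.0210375
enhancement: 0.15 × (1−0.55) × 0.1 × (1−0.45) × (1−0.35) × (1−0.05) = 0.00229246875
question: 0.3 × (1−0.05) × 0.8 × (1−0.75) × (1−0.55) × (1−0.35) = 0.0166725
Highest score → defect.

defect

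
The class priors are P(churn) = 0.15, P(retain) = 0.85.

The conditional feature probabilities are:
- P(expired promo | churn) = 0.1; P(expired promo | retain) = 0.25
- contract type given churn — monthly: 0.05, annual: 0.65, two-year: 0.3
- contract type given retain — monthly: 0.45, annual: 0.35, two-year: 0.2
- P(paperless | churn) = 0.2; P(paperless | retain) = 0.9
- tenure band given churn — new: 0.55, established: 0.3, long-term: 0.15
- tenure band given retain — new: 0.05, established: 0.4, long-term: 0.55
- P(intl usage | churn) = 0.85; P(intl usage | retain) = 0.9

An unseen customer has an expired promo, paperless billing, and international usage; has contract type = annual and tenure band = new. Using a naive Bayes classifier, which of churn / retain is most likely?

churn: 0.15 × 0.1 × 0.65 × 0.2 × 0.55 × 0.85 = 0.000911625
retain: 0.85 × 0.25 × 0.35 × 0.9 × 0.05 × 0.9 = 0.0030121875
Highest score → retain.

retain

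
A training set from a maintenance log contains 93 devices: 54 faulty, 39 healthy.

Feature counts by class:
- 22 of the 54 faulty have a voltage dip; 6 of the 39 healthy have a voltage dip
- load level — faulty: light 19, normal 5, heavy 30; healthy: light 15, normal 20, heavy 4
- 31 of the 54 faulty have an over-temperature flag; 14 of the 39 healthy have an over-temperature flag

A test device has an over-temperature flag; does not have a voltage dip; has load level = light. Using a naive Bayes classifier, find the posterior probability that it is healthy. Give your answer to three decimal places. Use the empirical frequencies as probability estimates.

faulty: (54/93) × (32/54) × (19/54) × (31/54) ≈ 0.0695016
healthy: (39/93) × (33/39) × (15/39) × (14/39) ≈ 0.0489915
P(healthy | x) = 0.0489915 / 0.1184931 ≈ 0.413

0.413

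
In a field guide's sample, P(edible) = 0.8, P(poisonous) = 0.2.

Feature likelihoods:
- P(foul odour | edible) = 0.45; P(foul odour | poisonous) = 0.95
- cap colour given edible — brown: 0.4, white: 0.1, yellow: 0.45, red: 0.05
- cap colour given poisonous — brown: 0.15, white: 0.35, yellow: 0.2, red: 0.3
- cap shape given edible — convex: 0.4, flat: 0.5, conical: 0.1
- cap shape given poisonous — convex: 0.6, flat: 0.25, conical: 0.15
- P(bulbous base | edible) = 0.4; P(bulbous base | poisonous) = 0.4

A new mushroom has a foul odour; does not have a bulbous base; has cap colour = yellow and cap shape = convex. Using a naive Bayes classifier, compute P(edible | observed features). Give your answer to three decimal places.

edible: 0.8 × 0.45 × 0.45 × 0.4 × (1−0.4) = 0.03888
poisonous: 0.2 × 0.95 × 0.2 × 0.6 × (1−0.4) = 0.01368
P(edible | x) = 0.03888 / 0.05256 ≈ 0.740

0.740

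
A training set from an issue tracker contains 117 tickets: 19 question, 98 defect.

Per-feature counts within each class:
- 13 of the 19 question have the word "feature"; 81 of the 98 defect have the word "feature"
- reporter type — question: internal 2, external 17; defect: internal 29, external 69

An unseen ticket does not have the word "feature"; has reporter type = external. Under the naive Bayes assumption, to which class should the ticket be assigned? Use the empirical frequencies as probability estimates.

question: (19/117) × (6/19) × (17/19) ≈ 0.0458839
defect: (98/117) × (17/98) × (69/98) ≈ 0.102302
Highest score → defect.

defect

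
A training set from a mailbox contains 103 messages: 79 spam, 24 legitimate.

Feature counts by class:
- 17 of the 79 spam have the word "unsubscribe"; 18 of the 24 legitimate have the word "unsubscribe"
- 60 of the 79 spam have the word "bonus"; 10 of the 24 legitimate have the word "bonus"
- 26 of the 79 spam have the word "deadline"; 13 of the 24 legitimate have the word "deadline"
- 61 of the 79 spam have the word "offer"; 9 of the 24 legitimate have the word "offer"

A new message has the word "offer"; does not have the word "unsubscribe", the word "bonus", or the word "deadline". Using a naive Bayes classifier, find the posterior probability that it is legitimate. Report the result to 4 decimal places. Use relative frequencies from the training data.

0.0723

spam: (79/103) × (62/79) × (19/79) × (53/79) × (61/79) ≈ 0.074995
legitimate: (24/103) × (6/24) × (14/24) × (11/24) × (9/24) ≈ 0.00584041
P(legitimate | x) = 0.00584041 / 0.08083541 ≈ 0.0723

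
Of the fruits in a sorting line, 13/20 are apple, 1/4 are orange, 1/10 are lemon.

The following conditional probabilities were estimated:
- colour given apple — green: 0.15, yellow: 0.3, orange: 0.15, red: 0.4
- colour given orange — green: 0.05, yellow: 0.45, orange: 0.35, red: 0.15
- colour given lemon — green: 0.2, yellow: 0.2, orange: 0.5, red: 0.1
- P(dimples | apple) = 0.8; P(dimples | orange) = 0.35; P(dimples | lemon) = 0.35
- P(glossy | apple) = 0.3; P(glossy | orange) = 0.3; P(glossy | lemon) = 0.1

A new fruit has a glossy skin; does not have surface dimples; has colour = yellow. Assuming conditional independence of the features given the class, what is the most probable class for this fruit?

apple: 0.65 × 0.3 × (1−0.8) × 0.3 = 0.0117
orange: 0.25 × 0.45 × (1−0.35) × 0.3 = 0.0219375
lemon: 0.1 × 0.2 × (1−0.35) × 0.1 = 0.0013
Highest score → orange.

orange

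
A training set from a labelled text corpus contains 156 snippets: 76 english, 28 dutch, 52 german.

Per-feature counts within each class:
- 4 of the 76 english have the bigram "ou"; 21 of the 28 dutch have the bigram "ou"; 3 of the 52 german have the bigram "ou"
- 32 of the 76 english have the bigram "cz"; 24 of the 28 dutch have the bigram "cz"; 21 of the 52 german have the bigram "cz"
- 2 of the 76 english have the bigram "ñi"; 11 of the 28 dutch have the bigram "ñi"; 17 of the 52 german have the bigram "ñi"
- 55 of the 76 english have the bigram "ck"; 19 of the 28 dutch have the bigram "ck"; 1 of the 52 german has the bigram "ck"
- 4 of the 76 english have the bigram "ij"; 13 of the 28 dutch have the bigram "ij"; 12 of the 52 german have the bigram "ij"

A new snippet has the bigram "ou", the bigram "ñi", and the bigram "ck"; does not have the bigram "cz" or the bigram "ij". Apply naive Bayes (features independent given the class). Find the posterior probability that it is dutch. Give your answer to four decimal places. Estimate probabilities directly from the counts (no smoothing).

0.8947

english: (76/156) × (4/76) × (44/76) × (2/76) × (55/76) × (72/76) ≈ 0.00026783
dutch: (28/156) × (21/28) × (4/28) × (11/28) × (19/28) × (15/28) ≈ 0.00274638
german: (52/156) × (3/52) × (31/52) × (17/52) × (1/52) × (40/52) ≈ 0.0000554439
P(dutch | x) = 0.00274638 / 0.0030696539 ≈ 0.8947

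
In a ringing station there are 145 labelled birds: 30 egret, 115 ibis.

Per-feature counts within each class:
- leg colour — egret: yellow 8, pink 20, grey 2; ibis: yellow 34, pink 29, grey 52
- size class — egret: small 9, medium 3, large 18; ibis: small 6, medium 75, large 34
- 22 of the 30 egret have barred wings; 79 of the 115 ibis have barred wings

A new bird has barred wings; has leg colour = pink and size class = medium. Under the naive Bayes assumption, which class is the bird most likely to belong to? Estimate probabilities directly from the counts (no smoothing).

egret: (30/145) × (20/30) × (3/30) × (22/30) ≈ 0.0101149
ibis: (115/145) × (29/115) × (75/115) × (79/115) ≈ 0.089603
Highest score → ibis.

ibis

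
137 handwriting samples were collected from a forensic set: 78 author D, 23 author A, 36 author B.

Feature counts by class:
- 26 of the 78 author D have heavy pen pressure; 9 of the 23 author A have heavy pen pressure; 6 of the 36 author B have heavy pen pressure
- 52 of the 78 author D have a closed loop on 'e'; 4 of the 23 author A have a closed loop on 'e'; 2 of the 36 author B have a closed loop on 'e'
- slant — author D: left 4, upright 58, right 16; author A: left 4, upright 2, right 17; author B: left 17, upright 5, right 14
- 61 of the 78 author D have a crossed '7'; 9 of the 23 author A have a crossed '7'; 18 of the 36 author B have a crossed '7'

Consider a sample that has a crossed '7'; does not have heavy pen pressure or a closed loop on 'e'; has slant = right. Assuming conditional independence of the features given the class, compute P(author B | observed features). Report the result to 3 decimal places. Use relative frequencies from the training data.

0.474

author D: (78/137) × (52/78) × (26/78) × (16/78) × (61/78) ≈ 0.0202965
author A: (23/137) × (14/23) × (19/23) × (17/23) × (9/23) ≈ 0.0244157
author B: (36/137) × (30/36) × (34/36) × (14/36) × (18/36) ≈ 0.0402136
P(author B | x) = 0.0402136 / 0.0849258 ≈ 0.474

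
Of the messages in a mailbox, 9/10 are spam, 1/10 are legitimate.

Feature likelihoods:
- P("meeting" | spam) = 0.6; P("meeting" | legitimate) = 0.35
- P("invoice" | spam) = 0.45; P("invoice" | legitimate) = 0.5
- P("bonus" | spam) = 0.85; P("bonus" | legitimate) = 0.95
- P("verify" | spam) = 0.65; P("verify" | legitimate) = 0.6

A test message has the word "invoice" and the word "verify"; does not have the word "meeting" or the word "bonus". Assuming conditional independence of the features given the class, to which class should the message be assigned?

spam

spam: 0.9 × (1−0.6) × 0.45 × (1−0.85) × 0.65 = 0.015795
legitimate: 0.1 × (1−0.35) × 0.5 × (1−0.95) × 0.6 = 0.000975
Highest score → spam.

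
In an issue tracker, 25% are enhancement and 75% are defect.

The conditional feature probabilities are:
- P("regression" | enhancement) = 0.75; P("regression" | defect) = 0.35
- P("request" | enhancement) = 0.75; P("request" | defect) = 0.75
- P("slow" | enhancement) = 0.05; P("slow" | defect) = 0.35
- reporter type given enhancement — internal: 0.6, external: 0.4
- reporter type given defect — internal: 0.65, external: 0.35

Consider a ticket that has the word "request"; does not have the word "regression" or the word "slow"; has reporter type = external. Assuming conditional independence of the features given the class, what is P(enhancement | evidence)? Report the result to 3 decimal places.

0.176

enhancement: 0.25 × (1−0.75) × 0.75 × (1−0.05) × 0.4 = 0.0178125
defect: 0.75 × (1−0.35) × 0.75 × (1−0.35) × 0.35 = 0.0831796875
P(enhancement | x) = 0.0178125 / 0.1009921875 ≈ 0.176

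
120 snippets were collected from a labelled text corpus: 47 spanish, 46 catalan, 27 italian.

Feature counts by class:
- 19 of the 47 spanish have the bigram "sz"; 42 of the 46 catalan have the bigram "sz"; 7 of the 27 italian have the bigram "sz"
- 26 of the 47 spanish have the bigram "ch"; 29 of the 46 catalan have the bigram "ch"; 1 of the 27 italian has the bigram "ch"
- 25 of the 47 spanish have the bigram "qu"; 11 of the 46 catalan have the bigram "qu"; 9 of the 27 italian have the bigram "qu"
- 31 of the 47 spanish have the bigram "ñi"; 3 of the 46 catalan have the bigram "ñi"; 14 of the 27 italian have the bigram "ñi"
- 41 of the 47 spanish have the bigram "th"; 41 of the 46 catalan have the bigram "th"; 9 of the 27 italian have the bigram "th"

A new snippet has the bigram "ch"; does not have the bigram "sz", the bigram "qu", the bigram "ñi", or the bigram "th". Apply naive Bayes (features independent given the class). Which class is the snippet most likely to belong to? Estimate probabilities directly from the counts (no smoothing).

spanish: (47/120) × (28/47) × (26/47) × (22/47) × (16/47) × (6/47) ≈ 0.00262575
catalan: (46/120) × (4/46) × (29/46) × (35/46) × (43/46) × (5/46) ≈ 0.00162462
italian: (27/120) × (20/27) × (1/27) × (18/27) × (13/27) × (18/27) ≈ 0.00132094
Highest score → spanish.

spanish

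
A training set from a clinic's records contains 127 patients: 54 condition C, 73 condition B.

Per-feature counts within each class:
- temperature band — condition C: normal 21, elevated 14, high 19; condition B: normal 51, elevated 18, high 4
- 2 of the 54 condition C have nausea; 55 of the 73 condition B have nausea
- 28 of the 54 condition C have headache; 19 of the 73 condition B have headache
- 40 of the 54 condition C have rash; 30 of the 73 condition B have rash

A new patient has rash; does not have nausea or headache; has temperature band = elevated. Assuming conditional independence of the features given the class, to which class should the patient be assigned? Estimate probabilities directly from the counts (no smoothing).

condition C

condition C: (54/127) × (14/54) × (52/54) × (26/54) × (40/54) ≈ 0.0378599
condition B: (73/127) × (18/73) × (18/73) × (54/73) × (30/73) ≈ 0.010624
Highest score → condition C.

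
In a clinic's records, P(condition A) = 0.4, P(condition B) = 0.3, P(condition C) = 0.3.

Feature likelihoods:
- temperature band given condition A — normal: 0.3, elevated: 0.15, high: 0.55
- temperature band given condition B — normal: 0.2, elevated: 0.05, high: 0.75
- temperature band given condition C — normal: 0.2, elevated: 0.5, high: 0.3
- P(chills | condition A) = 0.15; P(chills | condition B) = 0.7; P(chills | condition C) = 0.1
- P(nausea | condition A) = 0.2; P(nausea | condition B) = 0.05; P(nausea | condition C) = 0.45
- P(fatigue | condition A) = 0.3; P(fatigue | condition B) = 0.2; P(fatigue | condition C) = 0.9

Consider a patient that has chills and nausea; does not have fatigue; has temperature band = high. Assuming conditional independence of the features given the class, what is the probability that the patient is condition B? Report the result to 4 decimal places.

0.5563

condition A: 0.4 × 0.55 × 0.15 × 0.2 × (1−0.3) = 0.00462
condition B: 0.3 × 0.75 × 0.7 × 0.05 × (1−0.2) = 0.0063
condition C: 0.3 × 0.3 × 0.1 × 0.45 × (1−0.9) = 0.000405
P(condition B | x) = 0.0063 / 0.011325 ≈ 0.5563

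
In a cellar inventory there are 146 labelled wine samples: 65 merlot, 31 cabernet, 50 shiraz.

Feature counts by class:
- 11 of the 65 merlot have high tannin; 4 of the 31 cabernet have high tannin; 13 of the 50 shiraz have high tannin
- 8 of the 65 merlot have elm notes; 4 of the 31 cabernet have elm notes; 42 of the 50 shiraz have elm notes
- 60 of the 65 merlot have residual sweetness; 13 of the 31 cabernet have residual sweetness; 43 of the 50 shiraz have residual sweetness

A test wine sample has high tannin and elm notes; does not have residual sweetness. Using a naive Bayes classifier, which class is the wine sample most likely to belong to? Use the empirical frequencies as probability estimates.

shiraz

merlot: (65/146) × (11/65) × (8/65) × (5/65) ≈ 0.000713301
cabernet: (31/146) × (4/31) × (4/31) × (18/31) ≈ 0.00205266
shiraz: (50/146) × (13/50) × (42/50) × (7/50) ≈ 0.0104712
Highest score → shiraz.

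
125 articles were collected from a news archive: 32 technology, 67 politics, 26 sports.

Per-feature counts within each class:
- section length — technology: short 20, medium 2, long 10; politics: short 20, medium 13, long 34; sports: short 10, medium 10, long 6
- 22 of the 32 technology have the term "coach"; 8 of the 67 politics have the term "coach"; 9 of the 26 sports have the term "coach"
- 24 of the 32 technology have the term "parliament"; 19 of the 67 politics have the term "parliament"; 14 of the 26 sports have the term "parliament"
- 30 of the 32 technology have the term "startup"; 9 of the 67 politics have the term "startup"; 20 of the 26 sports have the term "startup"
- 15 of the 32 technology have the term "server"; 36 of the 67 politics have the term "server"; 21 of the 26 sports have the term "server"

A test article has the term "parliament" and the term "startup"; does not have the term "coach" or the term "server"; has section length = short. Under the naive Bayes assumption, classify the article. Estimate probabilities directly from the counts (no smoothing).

technology: (32/125) × (20/32) × (10/32) × (24/32) × (30/32) × (17/32) = 0.0186767578125
politics: (67/125) × (20/67) × (59/67) × (19/67) × (9/67) × (31/67) ≈ 0.00248331
sports: (26/125) × (10/26) × (17/26) × (14/26) × (20/26) × (5/26) ≈ 0.00416652
Highest score → technology.

technology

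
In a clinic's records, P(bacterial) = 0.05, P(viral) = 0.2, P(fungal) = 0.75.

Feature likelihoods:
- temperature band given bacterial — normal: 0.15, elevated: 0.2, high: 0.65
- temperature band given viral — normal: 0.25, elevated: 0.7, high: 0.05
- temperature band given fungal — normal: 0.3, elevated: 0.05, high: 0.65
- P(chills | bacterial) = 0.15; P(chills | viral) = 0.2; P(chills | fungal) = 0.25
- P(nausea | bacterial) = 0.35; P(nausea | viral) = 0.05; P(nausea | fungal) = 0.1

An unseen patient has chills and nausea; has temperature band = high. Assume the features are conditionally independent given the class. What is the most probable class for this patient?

bacterial: 0.05 × 0.65 × 0.15 × 0.35 = 0.00170625
viral: 0.2 × 0.05 × 0.2 × 0.05 = 0.0001
fungal: 0.75 × 0.65 × 0.25 × 0.1 = 0.0121875
Highest score → fungal.

fungal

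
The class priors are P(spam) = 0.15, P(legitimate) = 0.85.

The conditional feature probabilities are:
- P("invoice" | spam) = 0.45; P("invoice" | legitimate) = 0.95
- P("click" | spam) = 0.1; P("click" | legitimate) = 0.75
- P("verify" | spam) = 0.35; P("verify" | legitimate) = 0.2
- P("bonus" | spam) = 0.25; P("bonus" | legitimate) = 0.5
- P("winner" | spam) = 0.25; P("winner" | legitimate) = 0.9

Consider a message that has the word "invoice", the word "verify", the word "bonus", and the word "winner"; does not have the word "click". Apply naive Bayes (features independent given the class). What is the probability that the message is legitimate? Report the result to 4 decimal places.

0.9318

spam: 0.15 × 0.45 × (1−0.1) × 0.35 × 0.25 × 0.25 = 0.00132890625
legitimate: 0.85 × 0.95 × (1−0.75) × 0.2 × 0.5 × 0.9 = 0.01816875
P(legitimate | x) = 0.01816875 / 0.01949765625 ≈ 0.9318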